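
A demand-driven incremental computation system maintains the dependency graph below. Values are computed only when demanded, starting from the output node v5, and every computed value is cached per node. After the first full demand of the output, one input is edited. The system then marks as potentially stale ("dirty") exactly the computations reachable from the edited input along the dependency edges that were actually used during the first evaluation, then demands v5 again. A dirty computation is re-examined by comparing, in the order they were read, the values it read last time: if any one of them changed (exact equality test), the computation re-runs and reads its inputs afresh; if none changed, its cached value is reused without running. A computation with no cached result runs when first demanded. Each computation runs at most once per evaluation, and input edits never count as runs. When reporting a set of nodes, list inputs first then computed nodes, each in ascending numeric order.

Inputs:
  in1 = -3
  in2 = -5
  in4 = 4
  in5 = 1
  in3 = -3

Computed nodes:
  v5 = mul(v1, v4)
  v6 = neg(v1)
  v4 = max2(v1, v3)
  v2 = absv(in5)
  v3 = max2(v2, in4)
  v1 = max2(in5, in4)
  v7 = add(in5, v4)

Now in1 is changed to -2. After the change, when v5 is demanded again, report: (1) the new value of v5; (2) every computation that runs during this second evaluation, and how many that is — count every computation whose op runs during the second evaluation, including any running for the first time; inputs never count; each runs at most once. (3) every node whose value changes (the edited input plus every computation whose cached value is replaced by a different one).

New value of v5: 16.
Computations that run: none — 0 in total.
Values that change: in1.
Key observation: in1 is never demanded by the output, so the edit triggers no recomputation at all.

First evaluation (everything demanded from the output):
  v1 = max2(1, 4) = 4
  v2 = absv(1) = 1
  v3 = max2(1, 4) = 4
  v4 = max2(4, 4) = 4
  v5 = mul(4, 4) = 16

Propagation after the edit:
  in1 feeds no computation that the output demands — nothing is marked dirty and nothing runs.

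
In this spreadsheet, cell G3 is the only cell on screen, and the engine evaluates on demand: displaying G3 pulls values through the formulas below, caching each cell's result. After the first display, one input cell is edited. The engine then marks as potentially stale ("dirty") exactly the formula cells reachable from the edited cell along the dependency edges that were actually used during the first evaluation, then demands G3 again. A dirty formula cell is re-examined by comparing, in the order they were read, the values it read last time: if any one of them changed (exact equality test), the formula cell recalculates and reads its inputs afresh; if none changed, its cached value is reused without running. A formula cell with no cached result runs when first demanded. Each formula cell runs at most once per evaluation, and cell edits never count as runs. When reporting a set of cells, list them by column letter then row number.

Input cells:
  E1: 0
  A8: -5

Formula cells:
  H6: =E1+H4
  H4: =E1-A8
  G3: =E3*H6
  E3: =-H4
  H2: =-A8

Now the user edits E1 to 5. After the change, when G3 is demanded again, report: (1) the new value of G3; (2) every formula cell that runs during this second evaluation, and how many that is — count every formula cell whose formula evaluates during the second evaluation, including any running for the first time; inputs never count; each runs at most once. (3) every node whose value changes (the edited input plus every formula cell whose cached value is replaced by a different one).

Initial pass — values computed on the first demand:
  H4 = 0 - -5 = 5
  E3 = -(5) = -5
  H6 = 0 + 5 = 5
  G3 = -5 * 5 = -25

Second demand — change propagation:
  H4: re-runs because E1 0->5; new result 10.
  E3: re-runs because H4 5->10; new result -10.
  H6: re-runs because E1 0->5; H4 5->10; new result 15.
  G3: re-runs because E3 -5->-10; H6 5->15; new result -150.

G3 now evaluates to -150.
Run set: E3, G3, H4, H6 (4 run).
Changed values: E1, E3, G3, H4, H6.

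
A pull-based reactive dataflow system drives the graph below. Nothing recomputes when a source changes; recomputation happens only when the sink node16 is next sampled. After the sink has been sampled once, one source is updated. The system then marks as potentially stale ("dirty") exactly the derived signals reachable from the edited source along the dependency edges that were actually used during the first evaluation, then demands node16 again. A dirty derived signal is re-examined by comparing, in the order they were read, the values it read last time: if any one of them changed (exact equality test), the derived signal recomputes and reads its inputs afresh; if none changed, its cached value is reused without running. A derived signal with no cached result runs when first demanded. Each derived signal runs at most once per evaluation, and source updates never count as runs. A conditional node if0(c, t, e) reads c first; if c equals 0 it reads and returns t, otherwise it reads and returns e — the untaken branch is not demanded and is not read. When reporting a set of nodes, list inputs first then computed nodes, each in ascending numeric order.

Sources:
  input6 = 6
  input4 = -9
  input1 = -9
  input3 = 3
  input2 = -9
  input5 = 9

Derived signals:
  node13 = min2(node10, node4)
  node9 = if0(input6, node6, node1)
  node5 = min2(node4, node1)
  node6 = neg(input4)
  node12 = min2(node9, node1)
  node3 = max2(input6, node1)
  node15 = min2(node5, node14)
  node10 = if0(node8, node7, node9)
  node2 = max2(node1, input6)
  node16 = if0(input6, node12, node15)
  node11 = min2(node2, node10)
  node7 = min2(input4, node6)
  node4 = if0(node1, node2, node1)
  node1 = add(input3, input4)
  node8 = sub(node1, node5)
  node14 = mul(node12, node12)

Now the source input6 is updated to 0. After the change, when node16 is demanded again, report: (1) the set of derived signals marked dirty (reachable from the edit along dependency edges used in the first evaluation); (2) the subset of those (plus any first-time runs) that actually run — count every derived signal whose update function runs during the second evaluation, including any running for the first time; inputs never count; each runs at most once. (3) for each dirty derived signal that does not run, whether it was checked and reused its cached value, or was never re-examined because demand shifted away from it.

First evaluation (everything demanded from the output):
  node1 = add(3, -9) = -6
  node4 = if0(node1=-6 -> else branch node1) = -6
  node5 = min2(-6, -6) = -6
  node9 = if0(input6=6 -> else branch node1) = -6
  node12 = min2(-6, -6) = -6
  node14 = mul(-6, -6) = 36
  node15 = min2(-6, 36) = -6
  node16 = if0(input6=6 -> else branch node15) = -6

Propagation after the edit:
  node6: demanded for the first time — runs, produces 9.
  node9: runs — input6 6->0; result 9.
  node12: runs — node9 -6->9; result -6 (same value as before).
  node14: marked dirty but never re-examined — demand shifted away from it.
  node15: marked dirty but never re-examined — demand shifted away from it.
  node16: runs — input6 6->0; result -6 (same value as before).

Key observation: a condition flipped, so demand moved to the other branch — node14, node15 are never re-examined.

Marked dirty: node9, node12, node14, node15, node16.
Derived signals that run: node6, node9, node12, node16 — 4 in total.
Never re-examined (demand shifted away): node14, node15.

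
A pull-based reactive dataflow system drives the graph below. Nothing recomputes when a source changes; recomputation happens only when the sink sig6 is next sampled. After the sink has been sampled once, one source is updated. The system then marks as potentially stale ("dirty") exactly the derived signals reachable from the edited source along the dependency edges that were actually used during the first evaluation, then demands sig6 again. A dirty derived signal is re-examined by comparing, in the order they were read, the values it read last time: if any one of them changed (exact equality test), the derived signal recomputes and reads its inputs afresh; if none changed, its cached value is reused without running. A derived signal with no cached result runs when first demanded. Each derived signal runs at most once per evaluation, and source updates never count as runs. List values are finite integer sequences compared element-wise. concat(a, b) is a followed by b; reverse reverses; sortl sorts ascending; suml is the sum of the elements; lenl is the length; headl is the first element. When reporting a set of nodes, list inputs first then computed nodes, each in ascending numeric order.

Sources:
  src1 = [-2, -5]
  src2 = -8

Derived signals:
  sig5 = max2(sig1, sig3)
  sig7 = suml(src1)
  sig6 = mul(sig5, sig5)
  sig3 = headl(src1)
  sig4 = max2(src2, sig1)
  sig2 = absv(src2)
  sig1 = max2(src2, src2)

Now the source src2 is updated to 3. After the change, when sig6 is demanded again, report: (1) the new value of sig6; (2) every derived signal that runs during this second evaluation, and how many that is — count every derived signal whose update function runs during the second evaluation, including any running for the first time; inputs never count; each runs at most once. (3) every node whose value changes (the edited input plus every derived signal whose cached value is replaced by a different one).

New value of sig6: 9.
Derived signals that run: sig1, sig5, sig6 — 3 in total.
Values that change: src2, sig1, sig5, sig6.

First evaluation (everything demanded from the output):
  sig1 = max2(-8, -8) = -8
  sig3 = headl([-2, -5]) = -2
  sig5 = max2(-8, -2) = -2
  sig6 = mul(-2, -2) = 4

Propagation after the edit:
  sig1: runs — src2 -8->3; src2 -8->3; result 3.
  sig5: runs — sig1 -8->3; result 3.
  sig6: runs — sig5 -2->3; sig5 -2->3; result 9.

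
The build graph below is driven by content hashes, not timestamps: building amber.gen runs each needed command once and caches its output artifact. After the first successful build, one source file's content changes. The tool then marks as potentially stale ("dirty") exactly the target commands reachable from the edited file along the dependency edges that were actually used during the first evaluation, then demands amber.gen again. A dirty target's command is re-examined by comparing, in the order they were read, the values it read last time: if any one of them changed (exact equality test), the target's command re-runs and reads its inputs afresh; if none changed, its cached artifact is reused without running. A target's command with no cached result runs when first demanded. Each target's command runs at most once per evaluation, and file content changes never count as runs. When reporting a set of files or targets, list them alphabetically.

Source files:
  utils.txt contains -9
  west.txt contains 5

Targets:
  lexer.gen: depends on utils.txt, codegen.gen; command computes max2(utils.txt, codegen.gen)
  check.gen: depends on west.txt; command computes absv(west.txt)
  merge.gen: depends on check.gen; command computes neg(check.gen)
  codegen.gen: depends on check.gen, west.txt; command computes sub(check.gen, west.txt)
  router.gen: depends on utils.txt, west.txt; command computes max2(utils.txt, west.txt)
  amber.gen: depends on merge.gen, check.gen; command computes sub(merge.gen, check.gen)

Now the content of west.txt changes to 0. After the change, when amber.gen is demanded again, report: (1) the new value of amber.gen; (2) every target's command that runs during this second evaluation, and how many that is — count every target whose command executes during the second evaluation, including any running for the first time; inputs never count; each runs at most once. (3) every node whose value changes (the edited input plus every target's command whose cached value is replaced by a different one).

Initial pass — values computed on the first demand:
  check.gen = absv(5) = 5
  merge.gen = neg(5) = -5
  amber.gen = sub(-5, 5) = -10

Second demand — change propagation:
  check.gen: re-runs because west.txt 5->0; new result 0.
  merge.gen: re-runs because check.gen 5->0; new result 0.
  amber.gen: re-runs because merge.gen -5->0; check.gen 5->0; new result 0.

amber.gen now evaluates to 0.
Run set: amber.gen, check.gen, merge.gen (3 run).
Changed values: amber.gen, check.gen, merge.gen, west.txt.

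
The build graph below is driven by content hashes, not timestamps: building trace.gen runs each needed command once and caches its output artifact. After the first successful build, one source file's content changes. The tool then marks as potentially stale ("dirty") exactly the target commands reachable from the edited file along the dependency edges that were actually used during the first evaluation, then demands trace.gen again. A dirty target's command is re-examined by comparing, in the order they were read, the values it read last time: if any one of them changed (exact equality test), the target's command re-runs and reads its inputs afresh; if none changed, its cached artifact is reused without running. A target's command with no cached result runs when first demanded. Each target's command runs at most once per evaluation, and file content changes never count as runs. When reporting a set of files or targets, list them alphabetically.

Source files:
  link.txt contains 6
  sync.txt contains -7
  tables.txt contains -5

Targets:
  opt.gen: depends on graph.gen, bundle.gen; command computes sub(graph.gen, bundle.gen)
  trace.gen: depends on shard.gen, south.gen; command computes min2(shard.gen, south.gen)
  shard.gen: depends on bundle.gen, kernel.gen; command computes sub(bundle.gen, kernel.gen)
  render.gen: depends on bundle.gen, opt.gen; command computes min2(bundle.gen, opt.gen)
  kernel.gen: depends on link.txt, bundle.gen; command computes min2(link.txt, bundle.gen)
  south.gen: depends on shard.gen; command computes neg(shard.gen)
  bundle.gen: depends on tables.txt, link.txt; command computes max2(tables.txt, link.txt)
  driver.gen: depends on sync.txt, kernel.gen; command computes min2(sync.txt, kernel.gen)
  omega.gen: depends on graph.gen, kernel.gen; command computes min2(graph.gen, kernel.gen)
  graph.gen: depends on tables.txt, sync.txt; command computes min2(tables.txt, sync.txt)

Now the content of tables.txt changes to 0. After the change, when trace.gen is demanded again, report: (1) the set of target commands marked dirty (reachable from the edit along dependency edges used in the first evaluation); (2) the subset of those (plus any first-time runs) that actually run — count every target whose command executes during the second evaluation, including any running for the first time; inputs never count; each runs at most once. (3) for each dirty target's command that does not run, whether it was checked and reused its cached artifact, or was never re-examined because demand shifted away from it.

Dirty set: bundle.gen, kernel.gen, shard.gen, south.gen, trace.gen.
Run set: bundle.gen (1 run).
Re-examined without running (cache reused): kernel.gen, shard.gen, south.gen, trace.gen.
The important point: bundle.gen recomputes to an identical value, and the output ends up unchanged.

Initial pass — values computed on the first demand:
  bundle.gen = max2(-5, 6) = 6
  kernel.gen = min2(6, 6) = 6
  shard.gen = sub(6, 6) = 0
  south.gen = neg(0) = 0
  trace.gen = min2(0, 0) = 0

Second demand — change propagation:
  bundle.gen: re-runs because tables.txt -5->0; new result 6 (unchanged).
  kernel.gen: re-examined; everything it read last time is the same (link.txt unchanged, bundle.gen unchanged) — cache 6 kept, no run.
  shard.gen: re-examined; everything it read last time is the same (bundle.gen unchanged, kernel.gen unchanged) — cache 0 kept, no run.
  south.gen: re-examined; everything it read last time is the same (shard.gen unchanged) — cache 0 kept, no run.
  trace.gen: re-examined; everything it read last time is the same (shard.gen unchanged, south.gen unchanged) — cache 0 kept, no run.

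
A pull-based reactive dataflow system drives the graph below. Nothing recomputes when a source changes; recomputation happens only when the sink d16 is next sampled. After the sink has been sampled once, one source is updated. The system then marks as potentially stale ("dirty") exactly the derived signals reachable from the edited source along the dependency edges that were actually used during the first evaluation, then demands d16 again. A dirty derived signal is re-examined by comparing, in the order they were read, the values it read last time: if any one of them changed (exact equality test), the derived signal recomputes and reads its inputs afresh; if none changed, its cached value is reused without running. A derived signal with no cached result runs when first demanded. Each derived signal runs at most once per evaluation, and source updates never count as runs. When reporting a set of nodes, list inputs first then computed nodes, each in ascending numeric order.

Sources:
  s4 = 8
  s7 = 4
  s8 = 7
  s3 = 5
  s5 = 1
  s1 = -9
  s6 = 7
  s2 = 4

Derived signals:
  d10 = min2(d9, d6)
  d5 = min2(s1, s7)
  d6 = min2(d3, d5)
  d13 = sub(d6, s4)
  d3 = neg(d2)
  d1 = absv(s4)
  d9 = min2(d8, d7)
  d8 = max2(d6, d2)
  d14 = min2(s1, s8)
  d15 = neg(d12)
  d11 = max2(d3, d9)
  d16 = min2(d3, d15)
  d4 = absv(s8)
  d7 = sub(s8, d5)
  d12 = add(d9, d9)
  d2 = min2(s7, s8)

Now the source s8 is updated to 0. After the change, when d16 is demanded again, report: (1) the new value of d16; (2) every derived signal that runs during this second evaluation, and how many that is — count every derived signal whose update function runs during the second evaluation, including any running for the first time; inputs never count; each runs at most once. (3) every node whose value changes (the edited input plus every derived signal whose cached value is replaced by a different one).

First evaluation (everything demanded from the output):
  d2 = min2(4, 7) = 4
  d3 = neg(4) = -4
  d5 = min2(-9, 4) = -9
  d6 = min2(-4, -9) = -9
  d7 = sub(7, -9) = 16
  d8 = max2(-9, 4) = 4
  d9 = min2(4, 16) = 4
  d12 = add(4, 4) = 8
  d15 = neg(8) = -8
  d16 = min2(-4, -8) = -8

Propagation after the edit:
  d2: runs — s8 7->0; result 0.
  d3: runs — d2 4->0; result 0.
  d6: runs — d3 -4->0; result -9 (same value as before).
  d7: runs — s8 7->0; result 9.
  d8: runs — d2 4->0; result 0.
  d9: runs — d8 4->0; d7 16->9; result 0.
  d12: runs — d9 4->0; d9 4->0; result 0.
  d15: runs — d12 8->0; result 0.
  d16: runs — d3 -4->0; d15 -8->0; result 0.

New value of d16: 0.
Derived signals that run: d2, d3, d6, d7, d8, d9, d12, d15, d16 — 9 in total.
Values that change: s8, d2, d3, d7, d8, d9, d12, d15, d16.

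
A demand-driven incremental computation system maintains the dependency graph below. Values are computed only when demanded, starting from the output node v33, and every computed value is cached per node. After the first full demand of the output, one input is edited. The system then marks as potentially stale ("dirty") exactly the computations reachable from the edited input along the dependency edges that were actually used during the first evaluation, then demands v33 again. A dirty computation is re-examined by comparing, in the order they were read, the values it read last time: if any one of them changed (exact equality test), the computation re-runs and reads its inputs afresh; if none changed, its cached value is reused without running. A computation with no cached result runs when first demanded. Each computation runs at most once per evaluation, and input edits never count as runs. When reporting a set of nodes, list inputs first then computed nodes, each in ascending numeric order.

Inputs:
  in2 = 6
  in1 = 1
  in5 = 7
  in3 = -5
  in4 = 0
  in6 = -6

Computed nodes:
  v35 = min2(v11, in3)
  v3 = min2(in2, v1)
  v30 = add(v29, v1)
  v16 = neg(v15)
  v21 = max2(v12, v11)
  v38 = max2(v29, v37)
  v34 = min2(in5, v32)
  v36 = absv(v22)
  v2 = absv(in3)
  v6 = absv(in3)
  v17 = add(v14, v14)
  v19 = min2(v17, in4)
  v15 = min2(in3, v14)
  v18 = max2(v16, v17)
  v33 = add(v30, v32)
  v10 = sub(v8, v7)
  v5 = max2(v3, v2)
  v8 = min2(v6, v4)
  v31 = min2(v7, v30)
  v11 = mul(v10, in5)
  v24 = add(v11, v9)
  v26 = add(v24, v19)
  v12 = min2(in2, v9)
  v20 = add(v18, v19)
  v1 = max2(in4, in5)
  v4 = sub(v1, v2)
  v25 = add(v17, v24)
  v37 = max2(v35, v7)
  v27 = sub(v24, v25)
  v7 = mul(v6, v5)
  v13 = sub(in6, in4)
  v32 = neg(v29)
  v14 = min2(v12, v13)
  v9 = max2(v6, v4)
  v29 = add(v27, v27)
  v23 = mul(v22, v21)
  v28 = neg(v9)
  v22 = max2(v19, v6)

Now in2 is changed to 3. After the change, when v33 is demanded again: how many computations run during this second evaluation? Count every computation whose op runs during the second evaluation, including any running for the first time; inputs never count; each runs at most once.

Computations that run: v3, v5, v7, v10, v11, v12, v14, v24, v25, v27 — 10 in total.
Key observation: the cutoff stops propagation at v17 — its inputs' values are unchanged, so it reuses its cache.

First evaluation (everything demanded from the output):
  v1 = max2(0, 7) = 7
  v2 = absv(-5) = 5
  v3 = min2(6, 7) = 6
  v4 = sub(7, 5) = 2
  v5 = max2(6, 5) = 6
  v6 = absv(-5) = 5
  v7 = mul(5, 6) = 30
  v8 = min2(5, 2) = 2
  v9 = max2(5, 2) = 5
  v10 = sub(2, 30) = -28
  v11 = mul(-28, 7) = -196
  v12 = min2(6, 5) = 5
  v13 = sub(-6, 0) = -6
  v14 = min2(5, -6) = -6
  v17 = add(-6, -6) = -12
  v24 = add(-196, 5) = -191
  v25 = add(-12, -191) = -203
  v27 = sub(-191, -203) = 12
  v29 = add(12, 12) = 24
  v30 = add(24, 7) = 31
  v32 = neg(24) = -24
  v33 = add(31, -24) = 7

Propagation after the edit:
  v3: runs — in2 6->3; result 3.
  v5: runs — v3 6->3; result 5.
  v7: runs — v5 6->5; result 25.
  v10: runs — v7 30->25; result -23.
  v11: runs — v10 -28->-23; result -161.
  v12: runs — in2 6->3; result 3.
  v14: runs — v12 5->3; result -6 (same value as before).
  v17: checked — values it read are unchanged (v14 unchanged, v14 unchanged); reused cached -12 without running.
  v24: runs — v11 -196->-161; result -156.
  v25: runs — v24 -191->-156; result -168.
  v27: runs — v24 -191->-156; v25 -203->-168; result 12 (same value as before).
  v29: checked — values it read are unchanged (v27 unchanged, v27 unchanged); reused cached 24 without running.
  v30: checked — values it read are unchanged (v29 unchanged, v1 unchanged); reused cached 31 without running.
  v32: checked — values it read are unchanged (v29 unchanged); reused cached -24 without running.
  v33: checked — values it read are unchanged (v30 unchanged, v32 unchanged); reused cached 7 without running.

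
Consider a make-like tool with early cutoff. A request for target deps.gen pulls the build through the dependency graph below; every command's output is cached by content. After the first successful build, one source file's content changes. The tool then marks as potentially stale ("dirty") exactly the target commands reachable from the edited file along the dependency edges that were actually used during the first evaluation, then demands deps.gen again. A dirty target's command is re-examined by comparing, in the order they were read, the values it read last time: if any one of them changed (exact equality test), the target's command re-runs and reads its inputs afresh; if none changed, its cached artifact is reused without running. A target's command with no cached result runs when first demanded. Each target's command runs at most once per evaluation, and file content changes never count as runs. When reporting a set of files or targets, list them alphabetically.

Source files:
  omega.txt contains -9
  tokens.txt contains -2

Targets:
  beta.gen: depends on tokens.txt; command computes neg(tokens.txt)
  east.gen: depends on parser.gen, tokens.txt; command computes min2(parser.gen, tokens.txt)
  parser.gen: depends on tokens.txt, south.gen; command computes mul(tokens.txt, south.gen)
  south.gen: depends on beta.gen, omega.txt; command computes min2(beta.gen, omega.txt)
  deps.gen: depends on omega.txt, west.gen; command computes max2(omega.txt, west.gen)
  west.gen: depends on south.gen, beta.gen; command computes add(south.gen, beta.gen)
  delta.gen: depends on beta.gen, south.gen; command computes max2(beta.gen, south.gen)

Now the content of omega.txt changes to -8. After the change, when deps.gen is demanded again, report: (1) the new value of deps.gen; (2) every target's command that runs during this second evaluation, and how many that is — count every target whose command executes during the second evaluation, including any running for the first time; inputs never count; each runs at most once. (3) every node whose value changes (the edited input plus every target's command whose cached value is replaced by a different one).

Demanding deps.gen again yields -6.
3 target commands run: deps.gen, south.gen, west.gen.
The nodes whose values change: deps.gen, omega.txt, south.gen, west.gen.

First demand of the output computes:
  beta.gen = neg(-2) = 2
  south.gen = min2(2, -9) = -9
  west.gen = add(-9, 2) = -7
  deps.gen = max2(-9, -7) = -7

After the edit, cleaning proceeds:
  south.gen: a read changed (omega.txt -9->-8) — executes, giving -8.
  west.gen: a read changed (south.gen -9->-8) — executes, giving -6.
  deps.gen: a read changed (omega.txt -9->-8; west.gen -7->-6) — executes, giving -6.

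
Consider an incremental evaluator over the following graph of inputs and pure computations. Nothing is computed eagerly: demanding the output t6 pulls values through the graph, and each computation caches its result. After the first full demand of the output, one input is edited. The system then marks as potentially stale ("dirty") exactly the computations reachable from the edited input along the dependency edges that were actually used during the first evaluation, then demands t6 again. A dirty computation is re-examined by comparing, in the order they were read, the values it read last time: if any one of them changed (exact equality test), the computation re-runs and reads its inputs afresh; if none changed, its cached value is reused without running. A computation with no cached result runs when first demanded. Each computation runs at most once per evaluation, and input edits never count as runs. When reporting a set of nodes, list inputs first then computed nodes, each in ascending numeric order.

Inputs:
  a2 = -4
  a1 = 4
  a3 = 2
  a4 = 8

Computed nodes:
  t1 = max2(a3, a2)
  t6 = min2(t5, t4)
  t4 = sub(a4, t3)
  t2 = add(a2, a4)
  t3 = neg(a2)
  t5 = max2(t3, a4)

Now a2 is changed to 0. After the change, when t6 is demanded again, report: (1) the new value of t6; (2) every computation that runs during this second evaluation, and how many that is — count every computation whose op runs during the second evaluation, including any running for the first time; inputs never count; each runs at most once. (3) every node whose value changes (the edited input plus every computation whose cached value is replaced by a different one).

Initial pass — values computed on the first demand:
  t3 = neg(-4) = 4
  t4 = sub(8, 4) = 4
  t5 = max2(4, 8) = 8
  t6 = min2(8, 4) = 4

Second demand — change propagation:
  t3: re-runs because a2 -4->0; new result 0.
  t4: re-runs because t3 4->0; new result 8.
  t5: re-runs because t3 4->0; new result 8 (unchanged).
  t6: re-runs because t4 4->8; new result 8.

t6 now evaluates to 8.
Run set: t3, t4, t5, t6 (4 run).
Changed values: a2, t3, t4, t6.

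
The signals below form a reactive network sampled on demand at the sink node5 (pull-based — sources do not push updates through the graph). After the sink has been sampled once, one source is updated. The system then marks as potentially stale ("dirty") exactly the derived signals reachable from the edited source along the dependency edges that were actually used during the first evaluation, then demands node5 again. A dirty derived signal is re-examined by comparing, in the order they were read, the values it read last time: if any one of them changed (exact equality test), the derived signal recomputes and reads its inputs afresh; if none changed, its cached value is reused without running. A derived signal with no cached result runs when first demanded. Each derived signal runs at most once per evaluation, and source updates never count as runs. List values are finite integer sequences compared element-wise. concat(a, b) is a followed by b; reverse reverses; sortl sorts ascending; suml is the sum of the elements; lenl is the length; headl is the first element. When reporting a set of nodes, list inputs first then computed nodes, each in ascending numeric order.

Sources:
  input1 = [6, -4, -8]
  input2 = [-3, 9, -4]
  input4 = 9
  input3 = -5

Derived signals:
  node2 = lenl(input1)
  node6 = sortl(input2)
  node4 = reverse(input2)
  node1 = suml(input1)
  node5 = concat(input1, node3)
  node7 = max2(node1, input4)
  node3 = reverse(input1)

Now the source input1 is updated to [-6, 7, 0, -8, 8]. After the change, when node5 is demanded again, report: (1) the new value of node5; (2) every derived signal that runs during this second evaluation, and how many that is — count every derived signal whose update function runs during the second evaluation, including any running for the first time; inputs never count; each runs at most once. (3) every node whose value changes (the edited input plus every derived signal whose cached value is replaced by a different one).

Initial pass — values computed on the first demand:
  node3 = reverse([6, -4, -8]) = [-8, -4, 6]
  node5 = concat([6, -4, -8], [-8, -4, 6]) = [6, -4, -8, -8, -4, 6]

Second demand — change propagation:
  node3: re-runs because input1 [6, -4, -8]->[-6, 7, 0, -8, 8]; new result [8, -8, 0, 7, -6].
  node5: re-runs because input1 [6, -4, -8]->[-6, 7, 0, -8, 8]; node3 [-8, -4, 6]->[8, -8, 0, 7, -6]; new result [-6, 7, 0, -8, 8, 8, -8, 0, 7, -6].

node5 now evaluates to [-6, 7, 0, -8, 8, 8, -8, 0, 7, -6].
Run set: node3, node5 (2 run).
Changed values: input1, node3, node5.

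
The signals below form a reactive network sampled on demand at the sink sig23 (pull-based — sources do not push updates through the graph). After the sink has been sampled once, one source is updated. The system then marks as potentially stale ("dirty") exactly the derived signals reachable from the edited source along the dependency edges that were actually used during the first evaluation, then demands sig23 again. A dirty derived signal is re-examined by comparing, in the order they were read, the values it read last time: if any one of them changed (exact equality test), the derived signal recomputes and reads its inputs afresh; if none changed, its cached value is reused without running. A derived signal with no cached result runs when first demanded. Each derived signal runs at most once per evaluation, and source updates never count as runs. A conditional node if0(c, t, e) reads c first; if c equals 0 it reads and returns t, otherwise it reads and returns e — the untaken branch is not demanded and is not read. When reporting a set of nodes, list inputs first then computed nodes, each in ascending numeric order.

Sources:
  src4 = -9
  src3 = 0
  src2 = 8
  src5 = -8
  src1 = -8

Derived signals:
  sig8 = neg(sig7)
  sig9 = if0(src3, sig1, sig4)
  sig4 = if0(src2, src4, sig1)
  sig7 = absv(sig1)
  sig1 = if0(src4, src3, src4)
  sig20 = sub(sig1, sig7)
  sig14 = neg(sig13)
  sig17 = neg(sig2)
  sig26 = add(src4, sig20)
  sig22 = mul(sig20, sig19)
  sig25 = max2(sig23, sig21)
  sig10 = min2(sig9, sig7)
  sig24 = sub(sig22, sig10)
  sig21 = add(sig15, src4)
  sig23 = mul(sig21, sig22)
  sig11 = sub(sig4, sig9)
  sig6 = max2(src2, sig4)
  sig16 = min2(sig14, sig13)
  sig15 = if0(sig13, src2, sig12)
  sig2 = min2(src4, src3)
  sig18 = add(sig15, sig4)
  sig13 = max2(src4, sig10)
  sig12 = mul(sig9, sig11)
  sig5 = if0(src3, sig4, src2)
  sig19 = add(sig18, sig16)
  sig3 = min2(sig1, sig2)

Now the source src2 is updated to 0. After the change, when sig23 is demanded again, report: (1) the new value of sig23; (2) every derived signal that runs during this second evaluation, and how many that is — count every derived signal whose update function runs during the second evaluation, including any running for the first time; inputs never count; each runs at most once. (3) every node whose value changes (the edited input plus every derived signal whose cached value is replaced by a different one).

Initial pass — values computed on the first demand:
  sig1 = if0(src4=-9 -> else branch src4) = -9
  sig4 = if0(src2=8 -> else branch sig1) = -9
  sig7 = absv(-9) = 9
  sig9 = if0(src3=0 -> then branch sig1) = -9
  sig10 = min2(-9, 9) = -9
  sig11 = sub(-9, -9) = 0
  sig12 = mul(-9, 0) = 0
  sig13 = max2(-9, -9) = -9
  sig14 = neg(-9) = 9
  sig15 = if0(sig13=-9 -> else branch sig12) = 0
  sig16 = min2(9, -9) = -9
  sig18 = add(0, -9) = -9
  sig19 = add(-9, -9) = -18
  sig20 = sub(-9, 9) = -18
  sig21 = add(0, -9) = -9
  sig22 = mul(-18, -18) = 324
  sig23 = mul(-9, 324) = -2916

Second demand — change propagation:
  sig4: re-runs because src2 8->0; new result -9 (unchanged).
  sig11: re-examined; everything it read last time is the same (sig4 unchanged, sig9 unchanged) — cache 0 kept, no run.
  sig12: re-examined; everything it read last time is the same (sig9 unchanged, sig11 unchanged) — cache 0 kept, no run.
  sig15: re-examined; everything it read last time is the same (sig13 unchanged, sig12 unchanged) — cache 0 kept, no run.
  sig18: re-examined; everything it read last time is the same (sig15 unchanged, sig4 unchanged) — cache -9 kept, no run.
  sig19: re-examined; everything it read last time is the same (sig18 unchanged, sig16 unchanged) — cache -18 kept, no run.
  sig21: re-examined; everything it read last time is the same (sig15 unchanged, src4 unchanged) — cache -9 kept, no run.
  sig22: re-examined; everything it read last time is the same (sig20 unchanged, sig19 unchanged) — cache 324 kept, no run.
  sig23: re-examined; everything it read last time is the same (sig21 unchanged, sig22 unchanged) — cache -2916 kept, no run.

The important point: sig4 recomputes to an identical value, and the output ends up unchanged.

sig23 now evaluates to -2916.
Run set: sig4 (1 run).
Changed values: src2.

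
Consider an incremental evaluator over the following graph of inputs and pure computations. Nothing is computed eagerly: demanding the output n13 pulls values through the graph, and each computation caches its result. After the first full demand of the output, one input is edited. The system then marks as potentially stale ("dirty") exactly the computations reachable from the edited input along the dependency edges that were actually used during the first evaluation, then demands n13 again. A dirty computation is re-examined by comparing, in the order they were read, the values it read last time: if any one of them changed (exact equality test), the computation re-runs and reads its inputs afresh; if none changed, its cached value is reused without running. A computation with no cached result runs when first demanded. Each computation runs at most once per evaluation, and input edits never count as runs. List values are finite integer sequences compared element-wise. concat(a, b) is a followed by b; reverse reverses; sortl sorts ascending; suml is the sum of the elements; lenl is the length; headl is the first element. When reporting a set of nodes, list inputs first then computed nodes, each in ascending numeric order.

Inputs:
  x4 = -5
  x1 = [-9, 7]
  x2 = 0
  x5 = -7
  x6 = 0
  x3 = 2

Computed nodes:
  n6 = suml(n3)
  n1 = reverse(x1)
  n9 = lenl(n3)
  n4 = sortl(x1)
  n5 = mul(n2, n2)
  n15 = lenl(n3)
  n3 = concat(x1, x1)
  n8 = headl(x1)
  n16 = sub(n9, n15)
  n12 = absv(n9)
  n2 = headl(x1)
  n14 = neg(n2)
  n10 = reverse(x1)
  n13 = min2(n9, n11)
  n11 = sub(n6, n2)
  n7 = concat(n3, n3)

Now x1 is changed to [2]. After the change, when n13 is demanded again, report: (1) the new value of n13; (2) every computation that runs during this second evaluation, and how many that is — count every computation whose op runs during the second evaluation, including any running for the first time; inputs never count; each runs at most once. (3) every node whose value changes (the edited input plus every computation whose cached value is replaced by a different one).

n13 now evaluates to 2.
Run set: n2, n3, n6, n9, n11, n13 (6 run).
Changed values: x1, n2, n3, n6, n9, n11, n13.

Initial pass — values computed on the first demand:
  n2 = headl([-9, 7]) = -9
  n3 = concat([-9, 7], [-9, 7]) = [-9, 7, -9, 7]
  n6 = suml([-9, 7, -9, 7]) = -4
  n9 = lenl([-9, 7, -9, 7]) = 4
  n11 = sub(-4, -9) = 5
  n13 = min2(4, 5) = 4

Second demand — change propagation:
  n2: re-runs because x1 [-9, 7]->[2]; new result 2.
  n3: re-runs because x1 [-9, 7]->[2]; x1 [-9, 7]->[2]; new result [2, 2].
  n6: re-runs because n3 [-9, 7, -9, 7]->[2, 2]; new result 4.
  n9: re-runs because n3 [-9, 7, -9, 7]->[2, 2]; new result 2.
  n11: re-runs because n6 -4->4; n2 -9->2; new result 2.
  n13: re-runs because n9 4->2; n11 5->2; new result 2.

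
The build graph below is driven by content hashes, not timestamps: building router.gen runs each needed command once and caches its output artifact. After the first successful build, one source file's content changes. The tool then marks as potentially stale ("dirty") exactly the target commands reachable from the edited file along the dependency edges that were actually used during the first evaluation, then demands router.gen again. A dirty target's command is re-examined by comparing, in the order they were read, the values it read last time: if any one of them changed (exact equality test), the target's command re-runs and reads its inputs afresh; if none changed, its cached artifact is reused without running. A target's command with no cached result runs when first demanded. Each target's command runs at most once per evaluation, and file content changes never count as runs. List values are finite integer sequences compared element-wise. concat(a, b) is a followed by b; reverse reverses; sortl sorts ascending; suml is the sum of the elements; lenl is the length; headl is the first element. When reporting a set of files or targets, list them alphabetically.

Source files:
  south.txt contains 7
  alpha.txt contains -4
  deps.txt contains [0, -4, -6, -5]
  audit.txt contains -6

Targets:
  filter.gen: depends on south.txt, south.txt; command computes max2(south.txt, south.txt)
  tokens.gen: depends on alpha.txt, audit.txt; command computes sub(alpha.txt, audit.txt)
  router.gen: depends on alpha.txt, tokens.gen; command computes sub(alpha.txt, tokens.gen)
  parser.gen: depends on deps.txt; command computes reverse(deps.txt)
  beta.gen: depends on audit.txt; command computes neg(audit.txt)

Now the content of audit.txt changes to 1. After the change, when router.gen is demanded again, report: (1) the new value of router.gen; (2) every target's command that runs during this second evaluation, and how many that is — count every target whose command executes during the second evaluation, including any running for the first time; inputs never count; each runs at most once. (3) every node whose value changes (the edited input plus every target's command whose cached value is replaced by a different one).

Initial pass — values computed on the first demand:
  tokens.gen = sub(-4, -6) = 2
  router.gen = sub(-4, 2) = -6

Second demand — change propagation:
  tokens.gen: re-runs because audit.txt -6->1; new result -5.
  router.gen: re-runs because tokens.gen 2->-5; new result 1.

router.gen now evaluates to 1.
Run set: router.gen, tokens.gen (2 run).
Changed values: audit.txt, router.gen, tokens.gen.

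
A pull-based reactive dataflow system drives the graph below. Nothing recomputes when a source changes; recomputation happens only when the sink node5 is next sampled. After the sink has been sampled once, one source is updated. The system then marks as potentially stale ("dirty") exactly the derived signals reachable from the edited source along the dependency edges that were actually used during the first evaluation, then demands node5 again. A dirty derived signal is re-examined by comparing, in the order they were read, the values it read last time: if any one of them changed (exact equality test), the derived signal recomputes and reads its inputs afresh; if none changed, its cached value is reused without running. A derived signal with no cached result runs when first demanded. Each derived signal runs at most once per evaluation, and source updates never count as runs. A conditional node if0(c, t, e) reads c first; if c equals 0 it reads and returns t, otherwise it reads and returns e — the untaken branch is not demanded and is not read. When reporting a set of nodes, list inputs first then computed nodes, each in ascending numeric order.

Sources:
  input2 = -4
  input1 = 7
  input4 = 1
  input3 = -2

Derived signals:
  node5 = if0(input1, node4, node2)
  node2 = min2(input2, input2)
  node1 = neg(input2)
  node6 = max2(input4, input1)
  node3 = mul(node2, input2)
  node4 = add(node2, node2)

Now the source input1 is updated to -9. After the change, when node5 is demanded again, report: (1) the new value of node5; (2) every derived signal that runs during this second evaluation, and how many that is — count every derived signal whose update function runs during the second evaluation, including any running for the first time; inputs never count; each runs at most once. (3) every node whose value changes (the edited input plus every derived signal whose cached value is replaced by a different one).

New value of node5: -4.
Derived signals that run: node5 — 1 in total.
Values that change: input1.

First evaluation (everything demanded from the output):
  node2 = min2(-4, -4) = -4
  node5 = if0(input1=7 -> else branch node2) = -4

Propagation after the edit:
  node5: runs — input1 7->-9; result -4 (same value as before).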